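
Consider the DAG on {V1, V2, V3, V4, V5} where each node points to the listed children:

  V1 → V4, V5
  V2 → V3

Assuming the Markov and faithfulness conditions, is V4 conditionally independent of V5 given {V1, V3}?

Yes

Only one path connects V4 and V5:
Path 1: V4 ← V1 → V5
  V1 is a fork here and V1 is conditioned on, so the path is blocked at V1.
All paths are blocked; V4 ⊥ V5 | {V1, V3} holds.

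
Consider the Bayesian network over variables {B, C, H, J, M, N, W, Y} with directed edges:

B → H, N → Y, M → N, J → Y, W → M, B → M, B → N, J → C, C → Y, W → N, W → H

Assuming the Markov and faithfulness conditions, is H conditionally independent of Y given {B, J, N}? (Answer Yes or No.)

Yes

We examine all 6 paths between H and Y:
Path 1: H ← B → N → Y
  B is a fork here and B is conditioned on, so the path is blocked at B.
Path 2: H ← B → M ← W → N → Y
  B is a fork here and B is conditioned on, so the path is blocked at B.
Path 3: H ← B → M → N → Y
  B is a fork here and B is conditioned on, so the path is blocked at B.
Path 4: H ← W → N → Y
  N is a chain here and N is conditioned on, so the path is blocked at N.
Path 5: H ← W → M ← B → N → Y
  B is a fork here and B is conditioned on, so the path is blocked at B.
Path 6: H ← W → M → N → Y
  N is a chain here and N is conditioned on, so the path is blocked at N.
Since every path is blocked, d-separation holds.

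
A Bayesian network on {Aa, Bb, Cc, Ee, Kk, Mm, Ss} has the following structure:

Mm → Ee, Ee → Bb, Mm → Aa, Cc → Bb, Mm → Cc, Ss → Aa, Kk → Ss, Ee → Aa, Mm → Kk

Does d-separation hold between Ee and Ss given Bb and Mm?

Yes

We examine all 6 paths between Ee and Ss:
  1. Ee → Aa ← Ss — Aa:collider[blocks] ⇒ blocked
  2. Ee → Aa ← Mm → Kk → Ss — Aa:collider[blocks]; Mm:fork[blocks]; Kk:chain[open] ⇒ blocked
  3. Ee → Bb ← Cc ← Mm → Kk → Ss — Bb:collider[open]; Cc:chain[open]; Mm:fork[blocks]; Kk:chain[open] ⇒ blocked
  4. Ee → Bb ← Cc ← Mm → Aa ← Ss — Bb:collider[open]; Cc:chain[open]; Mm:fork[blocks]; Aa:collider[blocks] ⇒ blocked
  5. Ee ← Mm → Kk → Ss — Mm:fork[blocks]; Kk:chain[open] ⇒ blocked
  6. Ee ← Mm → Aa ← Ss — Mm:fork[blocks]; Aa:collider[blocks] ⇒ blocked
All paths are blocked; Ee ⊥ Ss | {Bb, Mm} holds.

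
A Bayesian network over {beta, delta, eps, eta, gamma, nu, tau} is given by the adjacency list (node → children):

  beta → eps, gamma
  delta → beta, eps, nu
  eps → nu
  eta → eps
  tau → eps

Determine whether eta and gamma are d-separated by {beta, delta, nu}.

Yes

3 paths connect eta and gamma; each must be blocked for d-separation to hold:
  1. eta → eps → nu ← delta → beta → gamma — eps:chain[open]; nu:collider[open]; delta:fork[blocks]; beta:chain[blocks] ⇒ blocked
  2. eta → eps ← delta → beta → gamma — eps:collider[open]; delta:fork[blocks]; beta:chain[blocks] ⇒ blocked
  3. eta → eps ← beta → gamma — eps:collider[open]; beta:fork[blocks] ⇒ blocked
All paths are blocked; eta ⊥ gamma | {beta, delta, nu} holds.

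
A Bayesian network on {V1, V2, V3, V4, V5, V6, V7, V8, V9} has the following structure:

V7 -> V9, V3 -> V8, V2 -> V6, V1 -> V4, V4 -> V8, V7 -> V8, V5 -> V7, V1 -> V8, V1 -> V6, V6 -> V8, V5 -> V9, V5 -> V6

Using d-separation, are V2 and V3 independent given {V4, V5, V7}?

Yes

We examine all 5 paths between V2 and V3:
Path 1: V2 → V6 ← V5 → V9 ← V7 → V8 ← V3
  V6 is a collider here and neither V6 nor any of its descendants is conditioned on, so the collider stays closed — the path is blocked at V6.
Path 2: V2 → V6 ← V5 → V7 → V8 ← V3
  V6 is a collider here and neither V6 nor any of its descendants is conditioned on, so the collider stays closed — the path is blocked at V6.
Path 3: V2 → V6 → V8 ← V3
  V8 is a collider here and neither V8 nor any of its descendants is conditioned on, so the collider stays closed — the path is blocked at V8.
Path 4: V2 → V6 ← V1 → V4 → V8 ← V3
  V6 is a collider here and neither V6 nor any of its descendants is conditioned on, so the collider stays closed — the path is blocked at V6.
Path 5: V2 → V6 ← V1 → V8 ← V3
  V6 is a collider here and neither V6 nor any of its descendants is conditioned on, so the collider stays closed — the path is blocked at V6.
Since every path is blocked, d-separation holds.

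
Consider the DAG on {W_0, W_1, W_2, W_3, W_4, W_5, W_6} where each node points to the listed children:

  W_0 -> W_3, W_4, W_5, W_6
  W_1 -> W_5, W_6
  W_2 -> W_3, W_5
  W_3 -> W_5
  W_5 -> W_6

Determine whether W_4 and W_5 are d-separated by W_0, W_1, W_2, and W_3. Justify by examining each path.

We examine all 5 paths between W_4 and W_5:
Path 1: W_4 ← W_0 → W_6 ← W_5
  W_0 is a fork here and W_0 is conditioned on, so the path is blocked at W_0.
Path 2: W_4 ← W_0 → W_6 ← W_1 → W_5
  W_0 is a fork here and W_0 is conditioned on, so the path is blocked at W_0.
Path 3: W_4 ← W_0 → W_5
  W_0 is a fork here and W_0 is conditioned on, so the path is blocked at W_0.
Path 4: W_4 ← W_0 → W_3 → W_5
  W_0 is a fork here and W_0 is conditioned on, so the path is blocked at W_0.
Path 5: W_4 ← W_0 → W_3 ← W_2 → W_5
  W_0 is a fork here and W_0 is conditioned on, so the path is blocked at W_0.
Since every path is blocked, d-separation holds.

Yes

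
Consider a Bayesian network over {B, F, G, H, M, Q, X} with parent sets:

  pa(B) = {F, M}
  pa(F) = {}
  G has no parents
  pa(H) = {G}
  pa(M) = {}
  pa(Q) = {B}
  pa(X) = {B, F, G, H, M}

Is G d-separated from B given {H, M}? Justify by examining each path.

Yes

We examine all 6 paths between G and B:
  1. G → H → X ← M → B — H:chain[blocks]; X:collider[blocks]; M:fork[blocks] ⇒ blocked
  2. G → H → X ← B — H:chain[blocks]; X:collider[blocks] ⇒ blocked
  3. G → H → X ← F → B — H:chain[blocks]; X:collider[blocks]; F:fork[open] ⇒ blocked
  4. G → X ← M → B — X:collider[blocks]; M:fork[blocks] ⇒ blocked
  5. G → X ← B — X:collider[blocks] ⇒ blocked
  6. G → X ← F → B — X:collider[blocks]; F:fork[open] ⇒ blocked
All paths are blocked; G ⊥ B | {H, M} holds.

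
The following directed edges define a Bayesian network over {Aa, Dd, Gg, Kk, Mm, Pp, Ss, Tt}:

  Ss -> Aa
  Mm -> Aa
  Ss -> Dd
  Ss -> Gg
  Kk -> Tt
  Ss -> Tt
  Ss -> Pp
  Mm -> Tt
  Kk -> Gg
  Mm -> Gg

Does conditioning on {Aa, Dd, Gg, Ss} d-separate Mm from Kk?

No — Mm and Kk are not d-separated given {Aa, Dd, Gg, Ss}.

There are 6 undirected paths between Mm and Kk; checking each against the conditioning set {Aa, Dd, Gg, Ss}:
Path 1: Mm → Tt ← Ss → Gg ← Kk
  Tt is a collider here and neither Tt nor any of its descendants is conditioned on, so the collider stays closed — the path is blocked at Tt.
Path 2: Mm → Tt ← Kk
  Tt is a collider here and neither Tt nor any of its descendants is conditioned on, so the collider stays closed — the path is blocked at Tt.
Path 3: Mm → Aa ← Ss → Tt ← Kk
  Ss is a fork here and Ss is conditioned on, so the path is blocked at Ss.
Path 4: Mm → Aa ← Ss → Gg ← Kk
  Ss is a fork here and Ss is conditioned on, so the path is blocked at Ss.
Path 5: Mm → Gg ← Ss → Tt ← Kk
  Ss is a fork here and Ss is conditioned on, so the path is blocked at Ss.
Path 6: Mm → Gg ← Kk
  Gg is a collider and Gg is conditioned on, which opens it — no node blocks this path, so it is active.
At least one path is unblocked, so d-separation fails.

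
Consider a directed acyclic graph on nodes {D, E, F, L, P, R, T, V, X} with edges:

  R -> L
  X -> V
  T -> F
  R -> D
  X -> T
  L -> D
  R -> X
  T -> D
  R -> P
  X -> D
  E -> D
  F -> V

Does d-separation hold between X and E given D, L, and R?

There are 5 undirected paths between X and E; checking each against the conditioning set {D, L, R}:
Path 1: X → D ← E
  D is a collider and D is conditioned on, which opens it — no node blocks this path, so it is active.
Path 2: X ← R → D ← E
  R is a fork here and R is conditioned on, so the path is blocked at R.
Path 3: X ← R → L → D ← E
  R is a fork here and R is conditioned on, so the path is blocked at R.
Path 4: X → T → D ← E
  T is a chain and T is not conditioned on; D is a collider and D is conditioned on, which opens it — no node blocks this path, so it is active.
Path 5: X → V ← F ← T → D ← E
  V is a collider here and neither V nor any of its descendants is conditioned on, so the collider stays closed — the path is blocked at V.
Because an active path exists, X and E are not d-separated.

No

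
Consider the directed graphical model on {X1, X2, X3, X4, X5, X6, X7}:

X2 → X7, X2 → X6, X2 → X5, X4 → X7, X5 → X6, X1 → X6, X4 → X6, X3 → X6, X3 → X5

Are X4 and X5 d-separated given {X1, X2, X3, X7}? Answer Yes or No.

6 paths connect X4 and X5; each must be blocked for d-separation to hold:
Path 1: X4 → X7 ← X2 → X6 ← X3 → X5
  X2 is a fork here and X2 is conditioned on, so the path is blocked at X2.
Path 2: X4 → X7 ← X2 → X6 ← X5
  X2 is a fork here and X2 is conditioned on, so the path is blocked at X2.
Path 3: X4 → X7 ← X2 → X5
  X2 is a fork here and X2 is conditioned on, so the path is blocked at X2.
Path 4: X4 → X6 ← X3 → X5
  X6 is a collider here and neither X6 nor any of its descendants is conditioned on, so the collider stays closed — the path is blocked at X6.
Path 5: X4 → X6 ← X2 → X5
  X6 is a collider here and neither X6 nor any of its descendants is conditioned on, so the collider stays closed — the path is blocked at X6.
Path 6: X4 → X6 ← X5
  X6 is a collider here and neither X6 nor any of its descendants is conditioned on, so the collider stays closed — the path is blocked at X6.
Since every path is blocked, d-separation holds.

Yes — X4 and X5 are d-separated given {X1, X2, X3, X7}.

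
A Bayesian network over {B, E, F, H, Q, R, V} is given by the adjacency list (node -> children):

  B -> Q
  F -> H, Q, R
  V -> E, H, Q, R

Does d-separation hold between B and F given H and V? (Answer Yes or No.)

3 paths connect B and F; each must be blocked for d-separation to hold:
Path 1: B → Q ← F
  Q is a collider here and neither Q nor any of its descendants is conditioned on, so the collider stays closed — the path is blocked at Q.
Path 2: B → Q ← V → R ← F
  Q is a collider here and neither Q nor any of its descendants is conditioned on, so the collider stays closed — the path is blocked at Q.
Path 3: B → Q ← V → H ← F
  Q is a collider here and neither Q nor any of its descendants is conditioned on, so the collider stays closed — the path is blocked at Q.
All paths are blocked; B ⊥ F | {H, V} holds.

Yes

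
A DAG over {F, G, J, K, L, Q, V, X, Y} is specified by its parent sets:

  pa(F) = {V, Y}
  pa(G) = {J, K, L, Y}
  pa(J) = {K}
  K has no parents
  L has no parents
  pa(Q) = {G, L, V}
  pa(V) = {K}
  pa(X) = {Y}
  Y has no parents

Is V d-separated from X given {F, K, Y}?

5 paths connect V and X; each must be blocked for d-separation to hold:
Path 1: V ← K → G ← Y → X
  K is a fork here and K is conditioned on, so the path is blocked at K.
Path 2: V ← K → J → G ← Y → X
  K is a fork here and K is conditioned on, so the path is blocked at K.
Path 3: V → F ← Y → X
  Y is a fork here and Y is conditioned on, so the path is blocked at Y.
Path 4: V → Q ← L → G ← Y → X
  Q is a collider here and neither Q nor any of its descendants is conditioned on, so the collider stays closed — the path is blocked at Q.
Path 5: V → Q ← G ← Y → X
  Q is a collider here and neither Q nor any of its descendants is conditioned on, so the collider stays closed — the path is blocked at Q.
Since every path is blocked, d-separation holds.

Yes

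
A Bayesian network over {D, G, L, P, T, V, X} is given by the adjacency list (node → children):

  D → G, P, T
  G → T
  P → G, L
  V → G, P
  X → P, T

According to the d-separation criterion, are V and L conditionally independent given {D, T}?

6 paths connect V and L; each must be blocked for d-separation to hold:
Path 1: V → P → L
  P is a chain and P is not conditioned on — no node blocks this path, so it is active.
Path 2: V → G ← P → L
  G is a collider and its descendant T is conditioned on, which opens it; P is a fork and P is not conditioned on — no node blocks this path, so it is active.
Path 3: V → G ← D → P → L
  D is a fork here and D is conditioned on, so the path is blocked at D.
Path 4: V → G ← D → T ← X → P → L
  D is a fork here and D is conditioned on, so the path is blocked at D.
Path 5: V → G → T ← D → P → L
  D is a fork here and D is conditioned on, so the path is blocked at D.
Path 6: V → G → T ← X → P → L
  G is a chain and G is not conditioned on; T is a collider and T is conditioned on, which opens it; X is a fork and X is not conditioned on; P is a chain and P is not conditioned on — no node blocks this path, so it is active.
At least one path is unblocked, so d-separation fails.

No — V and L are not d-separated given {D, T}.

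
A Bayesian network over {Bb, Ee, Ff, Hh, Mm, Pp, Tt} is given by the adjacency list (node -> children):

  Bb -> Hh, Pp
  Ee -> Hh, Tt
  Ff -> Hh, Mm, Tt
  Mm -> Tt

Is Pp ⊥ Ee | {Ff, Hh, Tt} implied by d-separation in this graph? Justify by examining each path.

No

There are 3 undirected paths between Pp and Ee; checking each against the conditioning set {Ff, Hh, Tt}:
  1. Pp ← Bb → Hh ← Ff → Mm → Tt ← Ee — Bb:fork[open]; Hh:collider[open]; Ff:fork[blocks]; Mm:chain[open]; Tt:collider[open] ⇒ blocked
  2. Pp ← Bb → Hh ← Ff → Tt ← Ee — Bb:fork[open]; Hh:collider[open]; Ff:fork[blocks]; Tt:collider[open] ⇒ blocked
  3. Pp ← Bb → Hh ← Ee — Bb:fork[open]; Hh:collider[open] ⇒ active
Because an active path exists, Pp and Ee are not d-separated.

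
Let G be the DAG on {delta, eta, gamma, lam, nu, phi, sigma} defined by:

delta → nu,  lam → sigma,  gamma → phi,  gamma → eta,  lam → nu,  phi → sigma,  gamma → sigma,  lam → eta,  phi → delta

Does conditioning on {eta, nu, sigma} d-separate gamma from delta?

No — gamma and delta are not d-separated given {eta, nu, sigma}.

6 paths connect gamma and delta; each must be blocked for d-separation to hold:
  1. gamma → phi → delta — phi:chain[open] ⇒ active
  2. gamma → phi → sigma ← lam → nu ← delta — phi:chain[open]; sigma:collider[open]; lam:fork[open]; nu:collider[open] ⇒ active
  3. gamma → eta ← lam → sigma ← phi → delta — eta:collider[open]; lam:fork[open]; sigma:collider[open]; phi:fork[open] ⇒ active
  4. gamma → eta ← lam → nu ← delta — eta:collider[open]; lam:fork[open]; nu:collider[open] ⇒ active
  5. gamma → sigma ← phi → delta — sigma:collider[open]; phi:fork[open] ⇒ active
  6. gamma → sigma ← lam → nu ← delta — sigma:collider[open]; lam:fork[open]; nu:collider[open] ⇒ active
Because an active path exists, gamma and delta are not d-separated.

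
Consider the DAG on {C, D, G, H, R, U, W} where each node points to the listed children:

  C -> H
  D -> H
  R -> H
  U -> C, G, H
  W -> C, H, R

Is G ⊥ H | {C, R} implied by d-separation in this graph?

Enumerating the 4 paths from G to H and testing each for blocking by {C, R}:
  1. G ← U → C → H — U:fork[open]; C:chain[blocks] ⇒ blocked
  2. G ← U → C ← W → R → H — U:fork[open]; C:collider[open]; W:fork[open]; R:chain[blocks] ⇒ blocked
  3. G ← U → C ← W → H — U:fork[open]; C:collider[open]; W:fork[open] ⇒ active
  4. G ← U → H — U:fork[open] ⇒ active
Because an active path exists, G and H are not d-separated.

No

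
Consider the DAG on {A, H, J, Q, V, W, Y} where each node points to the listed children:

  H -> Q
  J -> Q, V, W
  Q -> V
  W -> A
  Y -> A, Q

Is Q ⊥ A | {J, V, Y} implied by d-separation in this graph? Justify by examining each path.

Yes

We examine all 3 paths between Q and A:
  1. Q ← Y → A — Y:fork[blocks] ⇒ blocked
  2. Q ← J → W → A — J:fork[blocks]; W:chain[open] ⇒ blocked
  3. Q → V ← J → W → A — V:collider[open]; J:fork[blocks]; W:chain[open] ⇒ blocked
All paths are blocked; Q ⊥ A | {J, V, Y} holds.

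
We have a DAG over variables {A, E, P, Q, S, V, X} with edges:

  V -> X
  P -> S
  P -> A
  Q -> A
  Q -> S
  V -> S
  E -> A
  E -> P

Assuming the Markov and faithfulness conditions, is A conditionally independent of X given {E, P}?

Enumerating the 3 paths from A to X and testing each for blocking by {E, P}:
Path 1: A ← P → S ← V → X
  P is a fork here and P is conditioned on, so the path is blocked at P.
Path 2: A ← E → P → S ← V → X
  E is a fork here and E is conditioned on, so the path is blocked at E.
Path 3: A ← Q → S ← V → X
  S is a collider here and neither S nor any of its descendants is conditioned on, so the collider stays closed — the path is blocked at S.
Since every path is blocked, d-separation holds.

Yes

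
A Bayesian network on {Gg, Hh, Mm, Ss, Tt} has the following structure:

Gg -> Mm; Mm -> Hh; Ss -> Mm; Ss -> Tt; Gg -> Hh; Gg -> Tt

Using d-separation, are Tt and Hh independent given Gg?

No

We examine all 4 paths between Tt and Hh:
Path 1: Tt ← Ss → Mm ← Gg → Hh
  Mm is a collider here and neither Mm nor any of its descendants is conditioned on, so the collider stays closed — the path is blocked at Mm.
Path 2: Tt ← Ss → Mm → Hh
  Ss is a fork and Ss is not conditioned on; Mm is a chain and Mm is not conditioned on — no node blocks this path, so it is active.
Path 3: Tt ← Gg → Mm → Hh
  Gg is a fork here and Gg is conditioned on, so the path is blocked at Gg.
Path 4: Tt ← Gg → Hh
  Gg is a fork here and Gg is conditioned on, so the path is blocked at Gg.
Because an active path exists, Tt and Hh are not d-separated.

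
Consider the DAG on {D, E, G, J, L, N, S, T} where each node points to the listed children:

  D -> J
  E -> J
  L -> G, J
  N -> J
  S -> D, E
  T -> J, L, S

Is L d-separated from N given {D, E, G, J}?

There are 4 undirected paths between L and N; checking each against the conditioning set {D, E, G, J}:
Path 1: L → J ← N
  J is a collider and J is conditioned on, which opens it — no node blocks this path, so it is active.
Path 2: L ← T → J ← N
  T is a fork and T is not conditioned on; J is a collider and J is conditioned on, which opens it — no node blocks this path, so it is active.
Path 3: L ← T → S → D → J ← N
  D is a chain here and D is conditioned on, so the path is blocked at D.
Path 4: L ← T → S → E → J ← N
  E is a chain here and E is conditioned on, so the path is blocked at E.
Because an active path exists, L and N are not d-separated.

No — L and N are not d-separated given {D, E, G, J}.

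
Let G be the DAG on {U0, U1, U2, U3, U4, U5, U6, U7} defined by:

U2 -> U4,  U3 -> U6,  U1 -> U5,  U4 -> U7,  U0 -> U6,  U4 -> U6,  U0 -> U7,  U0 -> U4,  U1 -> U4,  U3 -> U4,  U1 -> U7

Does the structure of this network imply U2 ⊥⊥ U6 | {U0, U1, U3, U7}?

Enumerating the 5 paths from U2 to U6 and testing each for blocking by {U0, U1, U3, U7}:
Path 1: U2 → U4 → U7 ← U0 → U6
  U0 is a fork here and U0 is conditioned on, so the path is blocked at U0.
Path 2: U2 → U4 → U6
  U4 is a chain and U4 is not conditioned on — no node blocks this path, so it is active.
Path 3: U2 → U4 ← U1 → U7 ← U0 → U6
  U1 is a fork here and U1 is conditioned on, so the path is blocked at U1.
Path 4: U2 → U4 ← U3 → U6
  U3 is a fork here and U3 is conditioned on, so the path is blocked at U3.
Path 5: U2 → U4 ← U0 → U6
  U0 is a fork here and U0 is conditioned on, so the path is blocked at U0.
Because an active path exists, U2 and U6 are not d-separated.

No — U2 and U6 are not d-separated given {U0, U1, U3, U7}.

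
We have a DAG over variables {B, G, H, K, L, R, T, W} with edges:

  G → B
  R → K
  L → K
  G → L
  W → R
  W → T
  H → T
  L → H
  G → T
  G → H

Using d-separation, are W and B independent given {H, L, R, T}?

No

Enumerating the 6 paths from W to B and testing each for blocking by {H, L, R, T}:
Path 1: W → T ← H ← L ← G → B
  H is a chain here and H is conditioned on, so the path is blocked at H.
Path 2: W → T ← H ← G → B
  H is a chain here and H is conditioned on, so the path is blocked at H.
Path 3: W → T ← G → B
  T is a collider and T is conditioned on, which opens it; G is a fork and G is not conditioned on — no node blocks this path, so it is active.
Path 4: W → R → K ← L → H → T ← G → B
  R is a chain here and R is conditioned on, so the path is blocked at R.
Path 5: W → R → K ← L → H ← G → B
  R is a chain here and R is conditioned on, so the path is blocked at R.
Path 6: W → R → K ← L ← G → B
  R is a chain here and R is conditioned on, so the path is blocked at R.
At least one path is unblocked, so d-separation fails.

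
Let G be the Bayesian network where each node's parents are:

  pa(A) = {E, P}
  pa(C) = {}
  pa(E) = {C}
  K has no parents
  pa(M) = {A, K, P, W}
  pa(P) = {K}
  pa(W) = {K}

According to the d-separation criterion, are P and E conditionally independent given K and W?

Yes

4 paths connect P and E; each must be blocked for d-separation to hold:
  1. P → M ← A ← E — M:collider[blocks]; A:chain[open] ⇒ blocked
  2. P → A ← E — A:collider[blocks] ⇒ blocked
  3. P ← K → M ← A ← E — K:fork[blocks]; M:collider[blocks]; A:chain[open] ⇒ blocked
  4. P ← K → W → M ← A ← E — K:fork[blocks]; W:chain[blocks]; M:collider[blocks]; A:chain[open] ⇒ blocked
Since every path is blocked, d-separation holds.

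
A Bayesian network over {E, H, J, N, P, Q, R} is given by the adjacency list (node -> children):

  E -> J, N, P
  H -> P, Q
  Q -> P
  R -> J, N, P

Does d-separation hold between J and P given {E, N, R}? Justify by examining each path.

Yes — J and P are d-separated given {E, N, R}.

Enumerating the 4 paths from J to P and testing each for blocking by {E, N, R}:
Path 1: J ← E → P
  E is a fork here and E is conditioned on, so the path is blocked at E.
Path 2: J ← E → N ← R → P
  E is a fork here and E is conditioned on, so the path is blocked at E.
Path 3: J ← R → P
  R is a fork here and R is conditioned on, so the path is blocked at R.
Path 4: J ← R → N ← E → P
  R is a fork here and R is conditioned on, so the path is blocked at R.
Since every path is blocked, d-separation holds.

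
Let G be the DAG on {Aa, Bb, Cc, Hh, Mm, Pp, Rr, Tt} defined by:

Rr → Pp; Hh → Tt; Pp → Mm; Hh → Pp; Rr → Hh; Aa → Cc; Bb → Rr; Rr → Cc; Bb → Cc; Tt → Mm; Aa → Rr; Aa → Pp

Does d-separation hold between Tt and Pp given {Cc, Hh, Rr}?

There are 6 undirected paths between Tt and Pp; checking each against the conditioning set {Cc, Hh, Rr}:
Path 1: Tt ← Hh ← Rr ← Aa → Pp
  Hh is a chain here and Hh is conditioned on, so the path is blocked at Hh.
Path 2: Tt ← Hh ← Rr → Pp
  Hh is a chain here and Hh is conditioned on, so the path is blocked at Hh.
Path 3: Tt ← Hh ← Rr → Cc ← Aa → Pp
  Hh is a chain here and Hh is conditioned on, so the path is blocked at Hh.
Path 4: Tt ← Hh ← Rr ← Bb → Cc ← Aa → Pp
  Hh is a chain here and Hh is conditioned on, so the path is blocked at Hh.
Path 5: Tt ← Hh → Pp
  Hh is a fork here and Hh is conditioned on, so the path is blocked at Hh.
Path 6: Tt → Mm ← Pp
  Mm is a collider here and neither Mm nor any of its descendants is conditioned on, so the collider stays closed — the path is blocked at Mm.
Since every path is blocked, d-separation holds.

Yes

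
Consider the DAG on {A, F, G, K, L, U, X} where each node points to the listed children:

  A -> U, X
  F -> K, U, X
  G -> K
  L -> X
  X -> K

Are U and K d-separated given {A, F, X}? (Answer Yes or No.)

Yes

We examine all 4 paths between U and K:
  1. U ← A → X → K — A:fork[blocks]; X:chain[blocks] ⇒ blocked
  2. U ← A → X ← F → K — A:fork[blocks]; X:collider[open]; F:fork[blocks] ⇒ blocked
  3. U ← F → K — F:fork[blocks] ⇒ blocked
  4. U ← F → X → K — F:fork[blocks]; X:chain[blocks] ⇒ blocked
Since every path is blocked, d-separation holds.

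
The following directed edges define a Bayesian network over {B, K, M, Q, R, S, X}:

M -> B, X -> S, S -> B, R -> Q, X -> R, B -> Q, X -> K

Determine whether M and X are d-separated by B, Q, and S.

Yes — M and X are d-separated given {B, Q, S}.

We examine all 2 paths between M and X:
  1. M → B → Q ← R ← X — B:chain[blocks]; Q:collider[open]; R:chain[open] ⇒ blocked
  2. M → B ← S ← X — B:collider[open]; S:chain[blocks] ⇒ blocked
Every path is blocked, so M and X are d-separated given {B, Q, S}.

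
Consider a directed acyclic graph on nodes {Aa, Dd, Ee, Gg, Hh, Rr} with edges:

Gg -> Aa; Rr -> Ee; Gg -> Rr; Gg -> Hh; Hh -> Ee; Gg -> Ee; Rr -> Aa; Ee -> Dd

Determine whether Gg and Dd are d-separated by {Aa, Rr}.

There are 4 undirected paths between Gg and Dd; checking each against the conditioning set {Aa, Rr}:
Path 1: Gg → Ee → Dd
  Ee is a chain and Ee is not conditioned on — no node blocks this path, so it is active.
Path 2: Gg → Aa ← Rr → Ee → Dd
  Rr is a fork here and Rr is conditioned on, so the path is blocked at Rr.
Path 3: Gg → Hh → Ee → Dd
  Hh is a chain and Hh is not conditioned on; Ee is a chain and Ee is not conditioned on — no node blocks this path, so it is active.
Path 4: Gg → Rr → Ee → Dd
  Rr is a chain here and Rr is conditioned on, so the path is blocked at Rr.
At least one path is unblocked, so d-separation fails.

No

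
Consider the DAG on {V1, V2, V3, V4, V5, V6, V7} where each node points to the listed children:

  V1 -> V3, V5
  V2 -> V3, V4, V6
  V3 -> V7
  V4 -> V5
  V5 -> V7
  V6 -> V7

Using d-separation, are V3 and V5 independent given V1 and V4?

Yes — V3 and V5 are d-separated given {V1, V4}.

5 paths connect V3 and V5; each must be blocked for d-separation to hold:
Path 1: V3 → V7 ← V5
  V7 is a collider here and neither V7 nor any of its descendants is conditioned on, so the collider stays closed — the path is blocked at V7.
Path 2: V3 → V7 ← V6 ← V2 → V4 → V5
  V7 is a collider here and neither V7 nor any of its descendants is conditioned on, so the collider stays closed — the path is blocked at V7.
Path 3: V3 ← V1 → V5
  V1 is a fork here and V1 is conditioned on, so the path is blocked at V1.
Path 4: V3 ← V2 → V4 → V5
  V4 is a chain here and V4 is conditioned on, so the path is blocked at V4.
Path 5: V3 ← V2 → V6 → V7 ← V5
  V7 is a collider here and neither V7 nor any of its descendants is conditioned on, so the collider stays closed — the path is blocked at V7.
Since every path is blocked, d-separation holds.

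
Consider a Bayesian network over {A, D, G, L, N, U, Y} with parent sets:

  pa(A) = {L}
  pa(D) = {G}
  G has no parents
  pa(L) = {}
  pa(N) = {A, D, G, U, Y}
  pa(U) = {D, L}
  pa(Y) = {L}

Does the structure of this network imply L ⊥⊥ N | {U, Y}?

5 paths connect L and N; each must be blocked for d-separation to hold:
  1. L → A → N — A:chain[open] ⇒ active
  2. L → Y → N — Y:chain[blocks] ⇒ blocked
  3. L → U ← D → N — U:collider[open]; D:fork[open] ⇒ active
  4. L → U ← D ← G → N — U:collider[open]; D:chain[open]; G:fork[open] ⇒ active
  5. L → U → N — U:chain[blocks] ⇒ blocked
At least one path is unblocked, so d-separation fails.

No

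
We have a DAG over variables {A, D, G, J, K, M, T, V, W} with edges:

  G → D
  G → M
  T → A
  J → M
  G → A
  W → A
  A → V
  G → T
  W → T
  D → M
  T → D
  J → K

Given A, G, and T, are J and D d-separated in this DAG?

Yes

There are 5 undirected paths between J and D; checking each against the conditioning set {A, G, T}:
Path 1: J → M ← G → D
  M is a collider here and neither M nor any of its descendants is conditioned on, so the collider stays closed — the path is blocked at M.
Path 2: J → M ← G → A ← W → T → D
  M is a collider here and neither M nor any of its descendants is conditioned on, so the collider stays closed — the path is blocked at M.
Path 3: J → M ← G → A ← T → D
  M is a collider here and neither M nor any of its descendants is conditioned on, so the collider stays closed — the path is blocked at M.
Path 4: J → M ← G → T → D
  M is a collider here and neither M nor any of its descendants is conditioned on, so the collider stays closed — the path is blocked at M.
Path 5: J → M ← D
  M is a collider here and neither M nor any of its descendants is conditioned on, so the collider stays closed — the path is blocked at M.
Every path is blocked, so J and D are d-separated given {A, G, T}.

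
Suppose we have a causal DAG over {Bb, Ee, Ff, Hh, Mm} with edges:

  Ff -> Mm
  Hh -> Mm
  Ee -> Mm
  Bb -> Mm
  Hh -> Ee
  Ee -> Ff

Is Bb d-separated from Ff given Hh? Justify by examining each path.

There are 3 undirected paths between Bb and Ff; checking each against the conditioning set {Hh}:
Path 1: Bb → Mm ← Hh → Ee → Ff
  Mm is a collider here and neither Mm nor any of its descendants is conditioned on, so the collider stays closed — the path is blocked at Mm.
Path 2: Bb → Mm ← Ff
  Mm is a collider here and neither Mm nor any of its descendants is conditioned on, so the collider stays closed — the path is blocked at Mm.
Path 3: Bb → Mm ← Ee → Ff
  Mm is a collider here and neither Mm nor any of its descendants is conditioned on, so the collider stays closed — the path is blocked at Mm.
Since every path is blocked, d-separation holds.

Yes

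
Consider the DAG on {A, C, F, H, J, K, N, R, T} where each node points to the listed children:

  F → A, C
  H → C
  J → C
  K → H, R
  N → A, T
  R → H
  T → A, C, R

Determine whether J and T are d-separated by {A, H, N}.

There are 5 undirected paths between J and T; checking each against the conditioning set {A, H, N}:
Path 1: J → C ← H ← R ← T
  C is a collider here and neither C nor any of its descendants is conditioned on, so the collider stays closed — the path is blocked at C.
Path 2: J → C ← H ← K → R ← T
  C is a collider here and neither C nor any of its descendants is conditioned on, so the collider stays closed — the path is blocked at C.
Path 3: J → C ← T
  C is a collider here and neither C nor any of its descendants is conditioned on, so the collider stays closed — the path is blocked at C.
Path 4: J → C ← F → A ← T
  C is a collider here and neither C nor any of its descendants is conditioned on, so the collider stays closed — the path is blocked at C.
Path 5: J → C ← F → A ← N → T
  C is a collider here and neither C nor any of its descendants is conditioned on, so the collider stays closed — the path is blocked at C.
Since every path is blocked, d-separation holds.

Yes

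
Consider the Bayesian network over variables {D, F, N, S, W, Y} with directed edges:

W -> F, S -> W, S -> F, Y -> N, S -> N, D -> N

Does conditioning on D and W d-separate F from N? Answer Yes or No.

There are 2 undirected paths between F and N; checking each against the conditioning set {D, W}:
Path 1: F ← W ← S → N
  W is a chain here and W is conditioned on, so the path is blocked at W.
Path 2: F ← S → N
  S is a fork and S is not conditioned on — no node blocks this path, so it is active.
Since the path F ← S → N is active, F and N are not d-separated given {D, W}.

No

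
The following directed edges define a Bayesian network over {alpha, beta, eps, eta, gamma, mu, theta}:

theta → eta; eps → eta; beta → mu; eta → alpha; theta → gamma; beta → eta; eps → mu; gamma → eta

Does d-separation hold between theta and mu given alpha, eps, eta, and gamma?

4 paths connect theta and mu; each must be blocked for d-separation to hold:
  1. theta → eta ← eps → mu — eta:collider[open]; eps:fork[blocks] ⇒ blocked
  2. theta → eta ← beta → mu — eta:collider[open]; beta:fork[open] ⇒ active
  3. theta → gamma → eta ← eps → mu — gamma:chain[blocks]; eta:collider[open]; eps:fork[blocks] ⇒ blocked
  4. theta → gamma → eta ← beta → mu — gamma:chain[blocks]; eta:collider[open]; beta:fork[open] ⇒ blocked
Since the path theta → eta ← beta → mu is active, theta and mu are not d-separated given {alpha, eps, eta, gamma}.

No — theta and mu are not d-separated given {alpha, eps, eta, gamma}.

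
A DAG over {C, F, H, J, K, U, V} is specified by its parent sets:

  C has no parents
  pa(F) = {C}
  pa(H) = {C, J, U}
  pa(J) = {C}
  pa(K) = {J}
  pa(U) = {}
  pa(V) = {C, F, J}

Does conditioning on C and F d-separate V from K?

We examine all 5 paths between V and K:
  1. V ← J → K — J:fork[open] ⇒ active
  2. V ← C → J → K — C:fork[blocks]; J:chain[open] ⇒ blocked
  3. V ← C → H ← J → K — C:fork[blocks]; H:collider[blocks]; J:fork[open] ⇒ blocked
  4. V ← F ← C → J → K — F:chain[blocks]; C:fork[blocks]; J:chain[open] ⇒ blocked
  5. V ← F ← C → H ← J → K — F:chain[blocks]; C:fork[blocks]; H:collider[blocks]; J:fork[open] ⇒ blocked
Because an active path exists, V and K are not d-separated.

No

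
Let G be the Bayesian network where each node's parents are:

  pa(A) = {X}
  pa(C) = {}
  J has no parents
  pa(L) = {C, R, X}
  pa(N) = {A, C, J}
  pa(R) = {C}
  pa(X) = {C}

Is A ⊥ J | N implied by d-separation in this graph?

No

There are 4 undirected paths between A and J; checking each against the conditioning set {N}:
  1. A ← X ← C → N ← J — X:chain[open]; C:fork[open]; N:collider[open] ⇒ active
  2. A ← X → L ← R ← C → N ← J — X:fork[open]; L:collider[blocks]; R:chain[open]; C:fork[open]; N:collider[open] ⇒ blocked
  3. A ← X → L ← C → N ← J — X:fork[open]; L:collider[blocks]; C:fork[open]; N:collider[open] ⇒ blocked
  4. A → N ← J — N:collider[open] ⇒ active
Since the path A ← X ← C → N ← J is active, A and J are not d-separated given {N}.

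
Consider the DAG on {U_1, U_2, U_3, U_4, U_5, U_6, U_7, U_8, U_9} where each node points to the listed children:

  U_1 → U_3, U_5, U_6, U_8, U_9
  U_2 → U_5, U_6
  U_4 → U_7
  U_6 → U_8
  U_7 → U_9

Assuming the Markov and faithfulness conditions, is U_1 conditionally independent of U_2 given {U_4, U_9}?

Enumerating the 3 paths from U_1 to U_2 and testing each for blocking by {U_4, U_9}:
Path 1: U_1 → U_8 ← U_6 ← U_2
  U_8 is a collider here and neither U_8 nor any of its descendants is conditioned on, so the collider stays closed — the path is blocked at U_8.
Path 2: U_1 → U_5 ← U_2
  U_5 is a collider here and neither U_5 nor any of its descendants is conditioned on, so the collider stays closed — the path is blocked at U_5.
Path 3: U_1 → U_6 ← U_2
  U_6 is a collider here and neither U_6 nor any of its descendants is conditioned on, so the collider stays closed — the path is blocked at U_6.
Every path is blocked, so U_1 and U_2 are d-separated given {U_4, U_9}.

Yes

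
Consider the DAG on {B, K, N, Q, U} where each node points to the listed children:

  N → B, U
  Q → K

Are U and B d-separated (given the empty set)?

The only undirected path from U to B is:
Path 1: U ← N → B
  N is a fork and N is not conditioned on — no node blocks this path, so it is active.
At least one path is unblocked, so d-separation fails.

No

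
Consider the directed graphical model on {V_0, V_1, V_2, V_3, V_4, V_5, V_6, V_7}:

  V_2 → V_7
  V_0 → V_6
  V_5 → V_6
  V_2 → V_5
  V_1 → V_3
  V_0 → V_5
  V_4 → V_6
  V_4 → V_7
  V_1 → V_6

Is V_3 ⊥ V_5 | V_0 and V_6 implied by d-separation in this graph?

No — V_3 and V_5 are not d-separated given {V_0, V_6}.

3 paths connect V_3 and V_5; each must be blocked for d-separation to hold:
Path 1: V_3 ← V_1 → V_6 ← V_0 → V_5
  V_0 is a fork here and V_0 is conditioned on, so the path is blocked at V_0.
Path 2: V_3 ← V_1 → V_6 ← V_5
  V_1 is a fork and V_1 is not conditioned on; V_6 is a collider and V_6 is conditioned on, which opens it — no node blocks this path, so it is active.
Path 3: V_3 ← V_1 → V_6 ← V_4 → V_7 ← V_2 → V_5
  V_7 is a collider here and neither V_7 nor any of its descendants is conditioned on, so the collider stays closed — the path is blocked at V_7.
At least one path is unblocked, so d-separation fails.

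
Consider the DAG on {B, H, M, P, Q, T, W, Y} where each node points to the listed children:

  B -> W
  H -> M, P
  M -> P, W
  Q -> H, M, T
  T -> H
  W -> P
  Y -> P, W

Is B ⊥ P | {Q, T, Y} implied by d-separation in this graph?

We examine all 6 paths between B and P:
Path 1: B → W ← Y → P
  W is a collider here and neither W nor any of its descendants is conditioned on, so the collider stays closed — the path is blocked at W.
Path 2: B → W ← M ← H → P
  W is a collider here and neither W nor any of its descendants is conditioned on, so the collider stays closed — the path is blocked at W.
Path 3: B → W ← M ← Q → T → H → P
  W is a collider here and neither W nor any of its descendants is conditioned on, so the collider stays closed — the path is blocked at W.
Path 4: B → W ← M ← Q → H → P
  W is a collider here and neither W nor any of its descendants is conditioned on, so the collider stays closed — the path is blocked at W.
Path 5: B → W ← M → P
  W is a collider here and neither W nor any of its descendants is conditioned on, so the collider stays closed — the path is blocked at W.
Path 6: B → W → P
  W is a chain and W is not conditioned on — no node blocks this path, so it is active.
Since the path B → W → P is active, B and P are not d-separated given {Q, T, Y}.

No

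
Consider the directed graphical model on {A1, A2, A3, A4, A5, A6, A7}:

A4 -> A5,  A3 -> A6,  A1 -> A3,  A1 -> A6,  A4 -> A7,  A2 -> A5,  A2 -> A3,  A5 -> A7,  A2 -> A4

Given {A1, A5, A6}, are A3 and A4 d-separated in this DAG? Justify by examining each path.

No

3 paths connect A3 and A4; each must be blocked for d-separation to hold:
  1. A3 ← A2 → A5 ← A4 — A2:fork[open]; A5:collider[open] ⇒ active
  2. A3 ← A2 → A5 → A7 ← A4 — A2:fork[open]; A5:chain[blocks]; A7:collider[blocks] ⇒ blocked
  3. A3 ← A2 → A4 — A2:fork[open] ⇒ active
Since the path A3 ← A2 → A5 ← A4 is active, A3 and A4 are not d-separated given {A1, A5, A6}.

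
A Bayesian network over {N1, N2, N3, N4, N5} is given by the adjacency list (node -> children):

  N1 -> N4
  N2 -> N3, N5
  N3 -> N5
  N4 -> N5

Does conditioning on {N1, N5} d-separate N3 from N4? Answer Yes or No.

No

There are 2 undirected paths between N3 and N4; checking each against the conditioning set {N1, N5}:
  1. N3 ← N2 → N5 ← N4 — N2:fork[open]; N5:collider[open] ⇒ active
  2. N3 → N5 ← N4 — N5:collider[open] ⇒ active
Since the path N3 ← N2 → N5 ← N4 is active, N3 and N4 are not d-separated given {N1, N5}.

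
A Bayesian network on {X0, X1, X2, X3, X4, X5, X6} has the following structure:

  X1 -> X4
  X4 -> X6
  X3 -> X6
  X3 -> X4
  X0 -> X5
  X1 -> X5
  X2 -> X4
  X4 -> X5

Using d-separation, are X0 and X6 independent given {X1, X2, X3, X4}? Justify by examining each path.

Yes — X0 and X6 are d-separated given {X1, X2, X3, X4}.

There are 4 undirected paths between X0 and X6; checking each against the conditioning set {X1, X2, X3, X4}:
Path 1: X0 → X5 ← X4 → X6
  X5 is a collider here and neither X5 nor any of its descendants is conditioned on, so the collider stays closed — the path is blocked at X5.
Path 2: X0 → X5 ← X4 ← X3 → X6
  X5 is a collider here and neither X5 nor any of its descendants is conditioned on, so the collider stays closed — the path is blocked at X5.
Path 3: X0 → X5 ← X1 → X4 → X6
  X5 is a collider here and neither X5 nor any of its descendants is conditioned on, so the collider stays closed — the path is blocked at X5.
Path 4: X0 → X5 ← X1 → X4 ← X3 → X6
  X5 is a collider here and neither X5 nor any of its descendants is conditioned on, so the collider stays closed — the path is blocked at X5.
All paths are blocked; X0 ⊥ X6 | {X1, X2, X3, X4} holds.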